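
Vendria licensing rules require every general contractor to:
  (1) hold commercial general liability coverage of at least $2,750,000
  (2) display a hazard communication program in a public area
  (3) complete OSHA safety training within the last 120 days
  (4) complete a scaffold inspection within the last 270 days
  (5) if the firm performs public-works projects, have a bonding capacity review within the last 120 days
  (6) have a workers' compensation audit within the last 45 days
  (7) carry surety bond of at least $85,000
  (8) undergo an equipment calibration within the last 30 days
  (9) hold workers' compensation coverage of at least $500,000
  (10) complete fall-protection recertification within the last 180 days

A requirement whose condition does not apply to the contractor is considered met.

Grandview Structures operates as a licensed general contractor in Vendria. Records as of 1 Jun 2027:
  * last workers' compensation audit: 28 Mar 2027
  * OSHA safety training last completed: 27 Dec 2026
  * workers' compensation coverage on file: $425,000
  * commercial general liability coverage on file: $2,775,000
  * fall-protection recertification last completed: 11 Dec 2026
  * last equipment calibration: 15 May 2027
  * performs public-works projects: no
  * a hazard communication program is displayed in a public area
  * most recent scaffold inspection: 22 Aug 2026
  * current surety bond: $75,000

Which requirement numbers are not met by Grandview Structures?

1. commercial general liability coverage $2,775,000 ≥ $2,750,000 → met
2. hazard communication program present → met
3. OSHA safety training 156 days ago vs limit 120 → not met
4. scaffold inspection 283 days ago vs limit 270 → not met
5. condition 'performs public-works projects' does not hold → requirement n/a → met
6. workers' compensation audit 65 days ago vs limit 45 → not met
7. surety bond $75,000 < $85,000 → not met
8. equipment calibration 17 days ago vs limit 30 → met
9. workers' compensation coverage $425,000 < $500,000 → not met
10. fall-protection recertification 172 days ago vs limit 180 → met
Not met: 3, 4, 6, 7, 9

3, 4, 6, 7, 9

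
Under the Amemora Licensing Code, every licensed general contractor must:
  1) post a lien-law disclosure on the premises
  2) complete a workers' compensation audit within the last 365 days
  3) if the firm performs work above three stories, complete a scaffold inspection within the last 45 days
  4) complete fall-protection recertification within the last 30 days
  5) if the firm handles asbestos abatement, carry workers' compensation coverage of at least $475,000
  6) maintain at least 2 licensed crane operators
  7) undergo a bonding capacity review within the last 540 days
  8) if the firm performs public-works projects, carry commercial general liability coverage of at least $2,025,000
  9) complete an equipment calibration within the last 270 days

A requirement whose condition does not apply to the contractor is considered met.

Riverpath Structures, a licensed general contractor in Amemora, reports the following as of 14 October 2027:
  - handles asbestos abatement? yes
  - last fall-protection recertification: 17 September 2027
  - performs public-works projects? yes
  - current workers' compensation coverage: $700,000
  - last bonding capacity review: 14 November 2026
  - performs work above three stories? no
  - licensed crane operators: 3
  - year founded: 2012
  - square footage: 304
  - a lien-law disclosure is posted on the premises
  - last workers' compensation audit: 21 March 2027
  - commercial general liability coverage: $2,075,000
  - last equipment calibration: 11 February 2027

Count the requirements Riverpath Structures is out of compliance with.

0

1. lien-law disclosure present → met
2. workers' compensation audit 207 days ago vs limit 365 → met
3. condition 'performs work above three stories' does not hold → requirement n/a → met
4. fall-protection recertification 27 days ago vs limit 30 → met
5. condition 'handles asbestos abatement' holds; workers' compensation coverage $700,000 ≥ $475,000 → met
6. licensed crane operators 3 ≥ 2 → met
7. bonding capacity review 334 days ago vs limit 540 → met
8. condition 'performs public-works projects' holds; commercial general liability coverage $2,075,000 ≥ $2,025,000 → met
9. equipment calibration 245 days ago vs limit 270 → met
Not met: 0 of 9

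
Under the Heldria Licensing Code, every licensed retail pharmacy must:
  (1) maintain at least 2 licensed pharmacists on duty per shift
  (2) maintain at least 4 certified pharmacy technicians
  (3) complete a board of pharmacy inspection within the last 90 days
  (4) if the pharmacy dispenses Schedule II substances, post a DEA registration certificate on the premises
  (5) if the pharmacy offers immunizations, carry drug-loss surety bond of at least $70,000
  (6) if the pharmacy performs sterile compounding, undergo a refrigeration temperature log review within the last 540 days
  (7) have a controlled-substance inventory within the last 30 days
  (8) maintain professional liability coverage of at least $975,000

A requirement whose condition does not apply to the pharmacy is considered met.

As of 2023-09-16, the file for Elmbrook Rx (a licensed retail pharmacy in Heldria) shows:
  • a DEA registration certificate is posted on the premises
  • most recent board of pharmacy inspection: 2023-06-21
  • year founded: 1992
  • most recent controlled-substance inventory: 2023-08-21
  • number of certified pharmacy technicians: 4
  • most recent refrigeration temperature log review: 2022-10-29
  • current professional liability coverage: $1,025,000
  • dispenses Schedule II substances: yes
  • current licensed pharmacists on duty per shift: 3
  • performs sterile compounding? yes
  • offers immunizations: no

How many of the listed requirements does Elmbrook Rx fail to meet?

1. licensed pharmacists on duty per shift 3 ≥ 2 → met
2. certified pharmacy technicians 4 ≥ 4 → met
3. board of pharmacy inspection 87 days ago vs limit 90 → met
4. condition 'dispenses Schedule II substances' holds; DEA registration certificate present → met
5. condition 'offers immunizations' does not hold → requirement n/a → met
6. condition 'performs sterile compounding' holds; refrigeration temperature log review 322 days ago vs limit 540 → met
7. controlled-substance inventory 26 days ago vs limit 30 → met
8. professional liability coverage $1,025,000 ≥ $975,000 → met
Not met: 0 of 8

0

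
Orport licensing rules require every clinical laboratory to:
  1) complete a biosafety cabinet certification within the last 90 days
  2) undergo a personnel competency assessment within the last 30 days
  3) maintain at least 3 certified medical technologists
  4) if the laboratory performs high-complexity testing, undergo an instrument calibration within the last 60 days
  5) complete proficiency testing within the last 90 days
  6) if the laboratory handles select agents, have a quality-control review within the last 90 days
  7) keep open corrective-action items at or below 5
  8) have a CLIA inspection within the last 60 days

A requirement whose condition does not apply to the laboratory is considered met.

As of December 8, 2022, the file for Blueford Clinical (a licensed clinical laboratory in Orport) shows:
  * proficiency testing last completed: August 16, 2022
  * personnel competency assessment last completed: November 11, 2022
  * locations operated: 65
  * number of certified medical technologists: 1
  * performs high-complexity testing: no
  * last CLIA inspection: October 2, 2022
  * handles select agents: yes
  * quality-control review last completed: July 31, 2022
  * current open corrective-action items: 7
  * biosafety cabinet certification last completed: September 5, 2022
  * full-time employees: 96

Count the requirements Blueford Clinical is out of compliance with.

6

1. biosafety cabinet certification 94 days ago vs limit 90 → not met
2. personnel competency assessment 27 days ago vs limit 30 → met
3. certified medical technologists 1 < 3 → not met
4. condition 'performs high-complexity testing' does not hold → requirement n/a → met
5. proficiency testing 114 days ago vs limit 90 → not met
6. condition 'handles select agents' holds; quality-control review 130 days ago vs limit 90 → not met
7. open corrective-action items 7 > 5 → not met
8. CLIA inspection 67 days ago vs limit 60 → not met
Not met: 6 of 8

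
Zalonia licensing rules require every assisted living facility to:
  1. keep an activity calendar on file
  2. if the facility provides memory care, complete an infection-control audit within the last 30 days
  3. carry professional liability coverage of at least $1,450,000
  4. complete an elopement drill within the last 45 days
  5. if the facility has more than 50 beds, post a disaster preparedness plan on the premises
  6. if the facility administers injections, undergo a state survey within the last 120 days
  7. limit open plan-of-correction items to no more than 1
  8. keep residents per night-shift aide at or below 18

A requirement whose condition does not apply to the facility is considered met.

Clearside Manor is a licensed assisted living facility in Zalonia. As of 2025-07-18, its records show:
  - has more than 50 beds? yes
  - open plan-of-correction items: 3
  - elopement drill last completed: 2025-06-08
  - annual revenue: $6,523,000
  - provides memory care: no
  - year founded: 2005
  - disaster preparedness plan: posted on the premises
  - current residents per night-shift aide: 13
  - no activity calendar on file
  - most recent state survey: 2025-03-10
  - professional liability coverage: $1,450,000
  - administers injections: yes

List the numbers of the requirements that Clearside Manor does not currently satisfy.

1. activity calendar absent → not met
2. condition 'provides memory care' does not hold → requirement n/a → met
3. professional liability coverage $1,450,000 ≥ $1,450,000 → met
4. elopement drill 40 days ago vs limit 45 → met
5. condition 'has more than 50 beds' holds; disaster preparedness plan present → met
6. condition 'administers injections' holds; state survey 130 days ago vs limit 120 → not met
7. open plan-of-correction items 3 > 1 → not met
8. residents per night-shift aide 13 ≤ 18 → met
Not met: 1, 6, 7

1, 6, 7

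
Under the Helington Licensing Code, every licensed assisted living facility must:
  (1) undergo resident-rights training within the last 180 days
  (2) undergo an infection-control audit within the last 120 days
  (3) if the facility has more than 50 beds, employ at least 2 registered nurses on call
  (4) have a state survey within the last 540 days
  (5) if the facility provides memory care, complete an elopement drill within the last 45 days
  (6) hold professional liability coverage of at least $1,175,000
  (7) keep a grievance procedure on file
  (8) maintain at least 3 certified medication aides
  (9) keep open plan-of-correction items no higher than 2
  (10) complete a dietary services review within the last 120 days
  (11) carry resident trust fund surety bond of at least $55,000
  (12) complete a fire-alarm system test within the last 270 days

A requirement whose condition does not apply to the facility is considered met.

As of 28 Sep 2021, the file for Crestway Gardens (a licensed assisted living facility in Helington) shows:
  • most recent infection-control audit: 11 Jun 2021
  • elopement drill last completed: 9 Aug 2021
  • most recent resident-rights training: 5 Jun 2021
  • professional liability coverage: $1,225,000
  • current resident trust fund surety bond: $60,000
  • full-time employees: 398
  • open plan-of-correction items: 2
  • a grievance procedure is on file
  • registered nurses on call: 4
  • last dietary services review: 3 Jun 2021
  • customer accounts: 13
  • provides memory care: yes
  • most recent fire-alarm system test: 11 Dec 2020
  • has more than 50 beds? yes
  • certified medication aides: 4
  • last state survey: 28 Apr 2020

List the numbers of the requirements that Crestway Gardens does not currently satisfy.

5, 12

1. resident-rights training 115 days ago vs limit 180 → met
2. infection-control audit 109 days ago vs limit 120 → met
3. condition 'has more than 50 beds' holds; registered nurses on call 4 ≥ 2 → met
4. state survey 518 days ago vs limit 540 → met
5. condition 'provides memory care' holds; elopement drill 50 days ago vs limit 45 → not met
6. professional liability coverage $1,225,000 ≥ $1,175,000 → met
7. grievance procedure present → met
8. certified medication aides 4 ≥ 3 → met
9. open plan-of-correction items 2 ≤ 2 → met
10. dietary services review 117 days ago vs limit 120 → met
11. resident trust fund surety bond $60,000 ≥ $55,000 → met
12. fire-alarm system test 291 days ago vs limit 270 → not met
Not met: 5, 12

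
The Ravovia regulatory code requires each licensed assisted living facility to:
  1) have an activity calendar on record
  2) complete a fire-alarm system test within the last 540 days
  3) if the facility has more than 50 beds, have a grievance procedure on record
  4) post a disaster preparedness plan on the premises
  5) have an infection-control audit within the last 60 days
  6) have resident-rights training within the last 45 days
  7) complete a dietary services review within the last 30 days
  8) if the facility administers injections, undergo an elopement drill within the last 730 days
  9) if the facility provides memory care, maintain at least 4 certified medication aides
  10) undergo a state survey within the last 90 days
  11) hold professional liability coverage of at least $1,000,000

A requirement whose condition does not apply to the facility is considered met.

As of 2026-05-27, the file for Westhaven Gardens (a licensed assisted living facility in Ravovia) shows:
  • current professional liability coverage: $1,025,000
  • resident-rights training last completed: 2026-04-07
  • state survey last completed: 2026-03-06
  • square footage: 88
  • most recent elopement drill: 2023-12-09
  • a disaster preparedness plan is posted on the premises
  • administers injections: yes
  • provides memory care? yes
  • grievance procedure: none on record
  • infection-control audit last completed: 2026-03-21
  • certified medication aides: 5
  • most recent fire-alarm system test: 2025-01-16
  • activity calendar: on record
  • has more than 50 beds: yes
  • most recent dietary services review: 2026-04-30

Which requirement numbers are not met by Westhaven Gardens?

1. activity calendar present → met
2. fire-alarm system test 496 days ago vs limit 540 → met
3. condition 'has more than 50 beds' holds; grievance procedure absent → not met
4. disaster preparedness plan present → met
5. infection-control audit 67 days ago vs limit 60 → not met
6. resident-rights training 50 days ago vs limit 45 → not met
7. dietary services review 27 days ago vs limit 30 → met
8. condition 'administers injections' holds; elopement drill 900 days ago vs limit 730 → not met
9. condition 'provides memory care' holds; certified medication aides 5 ≥ 4 → met
10. state survey 82 days ago vs limit 90 → met
11. professional liability coverage $1,025,000 ≥ $1,000,000 → met
Not met: 3, 5, 6, 8

3, 5, 6, 8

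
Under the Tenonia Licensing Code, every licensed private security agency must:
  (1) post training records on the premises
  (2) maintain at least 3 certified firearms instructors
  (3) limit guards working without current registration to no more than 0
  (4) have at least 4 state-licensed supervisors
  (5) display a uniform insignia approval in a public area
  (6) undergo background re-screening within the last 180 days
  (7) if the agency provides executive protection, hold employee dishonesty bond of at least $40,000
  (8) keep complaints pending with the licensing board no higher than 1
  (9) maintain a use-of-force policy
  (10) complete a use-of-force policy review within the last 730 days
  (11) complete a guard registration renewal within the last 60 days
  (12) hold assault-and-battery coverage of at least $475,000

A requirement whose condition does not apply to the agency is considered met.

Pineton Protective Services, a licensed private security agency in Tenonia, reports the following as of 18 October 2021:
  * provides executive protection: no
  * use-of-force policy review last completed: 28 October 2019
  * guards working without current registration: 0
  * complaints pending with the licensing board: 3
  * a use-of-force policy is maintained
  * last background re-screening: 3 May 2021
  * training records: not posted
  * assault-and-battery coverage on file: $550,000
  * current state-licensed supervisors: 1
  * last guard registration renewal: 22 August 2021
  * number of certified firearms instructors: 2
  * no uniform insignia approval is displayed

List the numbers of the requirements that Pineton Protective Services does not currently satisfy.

1, 2, 4, 5, 8

1. training records absent → not met
2. certified firearms instructors 2 < 3 → not met
3. guards working without current registration 0 ≤ 0 → met
4. state-licensed supervisors 1 < 4 → not met
5. uniform insignia approval absent → not met
6. background re-screening 168 days ago vs limit 180 → met
7. condition 'provides executive protection' does not hold → requirement n/a → met
8. complaints pending with the licensing board 3 > 1 → not met
9. use-of-force policy present → met
10. use-of-force policy review 721 days ago vs limit 730 → met
11. guard registration renewal 57 days ago vs limit 60 → met
12. assault-and-battery coverage $550,000 ≥ $475,000 → met
Not met: 1, 2, 4, 5, 8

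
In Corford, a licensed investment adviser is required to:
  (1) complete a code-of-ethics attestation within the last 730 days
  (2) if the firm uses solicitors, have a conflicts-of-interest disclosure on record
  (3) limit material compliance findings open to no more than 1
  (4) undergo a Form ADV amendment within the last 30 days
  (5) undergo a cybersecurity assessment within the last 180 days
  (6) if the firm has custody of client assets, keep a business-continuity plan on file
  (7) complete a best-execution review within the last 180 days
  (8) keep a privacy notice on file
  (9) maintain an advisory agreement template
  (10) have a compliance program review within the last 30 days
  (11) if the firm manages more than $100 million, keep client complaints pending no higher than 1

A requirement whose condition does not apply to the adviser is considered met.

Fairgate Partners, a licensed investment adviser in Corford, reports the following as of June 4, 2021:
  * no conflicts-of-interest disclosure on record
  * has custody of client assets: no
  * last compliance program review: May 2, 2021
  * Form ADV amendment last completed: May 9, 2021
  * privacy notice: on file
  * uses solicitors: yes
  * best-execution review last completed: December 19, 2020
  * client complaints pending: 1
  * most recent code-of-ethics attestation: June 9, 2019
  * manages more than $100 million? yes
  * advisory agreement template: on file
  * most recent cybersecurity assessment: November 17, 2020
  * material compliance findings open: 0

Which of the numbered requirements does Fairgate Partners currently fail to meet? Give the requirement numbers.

2, 5, 10

1. code-of-ethics attestation 726 days ago vs limit 730 → met
2. condition 'uses solicitors' holds; conflicts-of-interest disclosure absent → not met
3. material compliance findings open 0 ≤ 1 → met
4. Form ADV amendment 26 days ago vs limit 30 → met
5. cybersecurity assessment 199 days ago vs limit 180 → not met
6. condition 'has custody of client assets' does not hold → requirement n/a → met
7. best-execution review 167 days ago vs limit 180 → met
8. privacy notice present → met
9. advisory agreement template present → met
10. compliance program review 33 days ago vs limit 30 → not met
11. condition 'manages more than $100 million' holds; client complaints pending 1 ≤ 1 → met
Not met: 2, 5, 10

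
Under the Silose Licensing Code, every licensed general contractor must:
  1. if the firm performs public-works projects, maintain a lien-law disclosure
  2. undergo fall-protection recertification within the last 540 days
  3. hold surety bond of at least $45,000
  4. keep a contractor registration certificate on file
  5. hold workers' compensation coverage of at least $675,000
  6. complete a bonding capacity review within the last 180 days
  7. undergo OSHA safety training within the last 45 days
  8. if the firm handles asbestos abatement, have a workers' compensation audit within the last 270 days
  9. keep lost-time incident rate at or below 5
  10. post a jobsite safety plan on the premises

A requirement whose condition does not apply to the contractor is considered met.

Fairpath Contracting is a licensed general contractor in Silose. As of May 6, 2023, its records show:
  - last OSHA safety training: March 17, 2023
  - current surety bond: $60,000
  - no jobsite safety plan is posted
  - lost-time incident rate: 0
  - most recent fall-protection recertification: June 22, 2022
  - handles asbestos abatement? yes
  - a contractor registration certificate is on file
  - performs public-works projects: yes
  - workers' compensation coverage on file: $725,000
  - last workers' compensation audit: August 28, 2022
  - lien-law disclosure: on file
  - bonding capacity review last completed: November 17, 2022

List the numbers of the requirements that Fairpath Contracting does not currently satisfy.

1. condition 'performs public-works projects' holds; lien-law disclosure present → met
2. fall-protection recertification 318 days ago vs limit 540 → met
3. surety bond $60,000 ≥ $45,000 → met
4. contractor registration certificate present → met
5. workers' compensation coverage $725,000 ≥ $675,000 → met
6. bonding capacity review 170 days ago vs limit 180 → met
7. OSHA safety training 50 days ago vs limit 45 → not met
8. condition 'handles asbestos abatement' holds; workers' compensation audit 251 days ago vs limit 270 → met
9. lost-time incident rate 0 ≤ 5 → met
10. jobsite safety plan absent → not met
Not met: 7, 10

7, 10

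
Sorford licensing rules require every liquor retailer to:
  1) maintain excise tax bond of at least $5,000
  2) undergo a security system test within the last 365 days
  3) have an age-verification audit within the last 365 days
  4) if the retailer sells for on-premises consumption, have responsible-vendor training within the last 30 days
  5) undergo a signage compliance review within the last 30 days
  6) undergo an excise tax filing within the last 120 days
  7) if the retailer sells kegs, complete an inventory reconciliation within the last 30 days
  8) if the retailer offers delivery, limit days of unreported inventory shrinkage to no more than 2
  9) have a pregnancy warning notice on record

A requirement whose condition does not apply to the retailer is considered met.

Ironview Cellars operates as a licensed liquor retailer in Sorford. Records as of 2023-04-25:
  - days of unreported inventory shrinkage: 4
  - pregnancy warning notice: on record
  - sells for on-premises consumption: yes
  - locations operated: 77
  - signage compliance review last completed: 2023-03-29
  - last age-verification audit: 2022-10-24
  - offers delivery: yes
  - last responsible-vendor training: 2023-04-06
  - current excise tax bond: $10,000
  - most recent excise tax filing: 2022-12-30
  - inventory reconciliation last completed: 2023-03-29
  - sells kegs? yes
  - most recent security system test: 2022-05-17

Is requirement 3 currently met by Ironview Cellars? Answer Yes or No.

Yes

3. age-verification audit 183 days ago vs limit 365 → met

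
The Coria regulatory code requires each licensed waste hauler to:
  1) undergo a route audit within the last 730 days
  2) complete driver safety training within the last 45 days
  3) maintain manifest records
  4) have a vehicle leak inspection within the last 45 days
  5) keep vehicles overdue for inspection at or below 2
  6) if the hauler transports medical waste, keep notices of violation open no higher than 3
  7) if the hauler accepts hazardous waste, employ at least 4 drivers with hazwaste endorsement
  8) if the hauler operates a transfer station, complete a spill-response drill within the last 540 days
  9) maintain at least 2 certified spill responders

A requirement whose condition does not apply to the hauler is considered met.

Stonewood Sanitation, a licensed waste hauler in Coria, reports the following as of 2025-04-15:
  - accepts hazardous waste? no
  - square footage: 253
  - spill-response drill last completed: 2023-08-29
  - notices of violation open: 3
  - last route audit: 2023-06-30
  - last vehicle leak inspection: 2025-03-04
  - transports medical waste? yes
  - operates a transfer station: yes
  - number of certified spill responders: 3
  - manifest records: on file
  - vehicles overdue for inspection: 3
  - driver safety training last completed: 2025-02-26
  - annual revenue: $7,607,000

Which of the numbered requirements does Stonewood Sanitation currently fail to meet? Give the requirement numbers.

1. route audit 655 days ago vs limit 730 → met
2. driver safety training 48 days ago vs limit 45 → not met
3. manifest records present → met
4. vehicle leak inspection 42 days ago vs limit 45 → met
5. vehicles overdue for inspection 3 > 2 → not met
6. condition 'transports medical waste' holds; notices of violation open 3 ≤ 3 → met
7. condition 'accepts hazardous waste' does not hold → requirement n/a → met
8. condition 'operates a transfer station' holds; spill-response drill 595 days ago vs limit 540 → not met
9. certified spill responders 3 ≥ 2 → met
Not met: 2, 5, 8

2, 5, 8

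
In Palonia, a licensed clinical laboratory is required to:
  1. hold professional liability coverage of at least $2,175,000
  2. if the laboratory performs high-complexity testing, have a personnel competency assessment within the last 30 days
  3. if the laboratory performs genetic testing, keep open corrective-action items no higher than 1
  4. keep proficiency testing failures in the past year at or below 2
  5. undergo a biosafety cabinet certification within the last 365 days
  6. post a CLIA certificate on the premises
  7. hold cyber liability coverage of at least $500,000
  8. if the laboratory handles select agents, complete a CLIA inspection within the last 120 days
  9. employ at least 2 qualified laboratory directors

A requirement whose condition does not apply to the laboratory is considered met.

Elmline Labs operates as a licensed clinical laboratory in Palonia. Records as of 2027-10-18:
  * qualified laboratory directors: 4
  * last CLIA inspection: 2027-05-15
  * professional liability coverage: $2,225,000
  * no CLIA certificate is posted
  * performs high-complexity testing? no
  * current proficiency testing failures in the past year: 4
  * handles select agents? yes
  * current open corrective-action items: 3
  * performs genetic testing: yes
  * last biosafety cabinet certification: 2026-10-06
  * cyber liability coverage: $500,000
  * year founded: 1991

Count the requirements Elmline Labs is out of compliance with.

5

1. professional liability coverage $2,225,000 ≥ $2,175,000 → met
2. condition 'performs high-complexity testing' does not hold → requirement n/a → met
3. condition 'performs genetic testing' holds; open corrective-action items 3 > 1 → not met
4. proficiency testing failures in the past year 4 > 2 → not met
5. biosafety cabinet certification 377 days ago vs limit 365 → not met
6. CLIA certificate absent → not met
7. cyber liability coverage $500,000 ≥ $500,000 → met
8. condition 'handles select agents' holds; CLIA inspection 156 days ago vs limit 120 → not met
9. qualified laboratory directors 4 ≥ 2 → met
Not met: 5 of 9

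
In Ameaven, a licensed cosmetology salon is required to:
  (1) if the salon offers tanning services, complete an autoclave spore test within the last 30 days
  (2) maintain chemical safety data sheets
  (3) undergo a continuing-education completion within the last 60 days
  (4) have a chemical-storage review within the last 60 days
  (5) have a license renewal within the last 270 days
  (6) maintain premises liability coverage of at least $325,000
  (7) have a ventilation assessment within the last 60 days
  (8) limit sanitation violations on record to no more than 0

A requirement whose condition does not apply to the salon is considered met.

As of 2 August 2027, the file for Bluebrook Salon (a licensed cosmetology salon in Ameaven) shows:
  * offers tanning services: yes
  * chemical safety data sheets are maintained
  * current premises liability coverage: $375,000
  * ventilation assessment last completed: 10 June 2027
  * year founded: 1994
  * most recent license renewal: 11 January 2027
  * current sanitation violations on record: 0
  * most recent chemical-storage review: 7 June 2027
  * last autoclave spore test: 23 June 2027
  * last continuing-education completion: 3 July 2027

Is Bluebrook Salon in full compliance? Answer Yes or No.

1. condition 'offers tanning services' holds; autoclave spore test 40 days ago vs limit 30 → not met
2. chemical safety data sheets present → met
3. continuing-education completion 30 days ago vs limit 60 → met
4. chemical-storage review 56 days ago vs limit 60 → met
5. license renewal 203 days ago vs limit 270 → met
6. premises liability coverage $375,000 ≥ $325,000 → met
7. ventilation assessment 53 days ago vs limit 60 → met
8. sanitation violations on record 0 ≤ 0 → met
Not met: 1

No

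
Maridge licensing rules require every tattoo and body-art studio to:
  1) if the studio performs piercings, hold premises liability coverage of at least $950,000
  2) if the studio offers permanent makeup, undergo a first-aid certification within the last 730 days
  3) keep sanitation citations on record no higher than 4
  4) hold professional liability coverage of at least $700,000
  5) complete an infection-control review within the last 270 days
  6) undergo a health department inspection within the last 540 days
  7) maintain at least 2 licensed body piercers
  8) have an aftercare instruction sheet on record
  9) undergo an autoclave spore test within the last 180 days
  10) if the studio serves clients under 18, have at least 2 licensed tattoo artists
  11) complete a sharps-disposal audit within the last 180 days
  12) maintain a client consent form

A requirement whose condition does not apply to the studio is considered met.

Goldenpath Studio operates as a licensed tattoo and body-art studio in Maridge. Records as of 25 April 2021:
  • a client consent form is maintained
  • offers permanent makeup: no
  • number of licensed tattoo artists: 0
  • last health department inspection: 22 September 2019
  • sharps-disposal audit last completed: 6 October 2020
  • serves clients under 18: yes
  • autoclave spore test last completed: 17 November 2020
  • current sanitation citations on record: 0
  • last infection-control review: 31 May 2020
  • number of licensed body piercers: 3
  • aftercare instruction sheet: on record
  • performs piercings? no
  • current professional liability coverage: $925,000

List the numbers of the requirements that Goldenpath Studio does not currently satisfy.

5, 6, 10, 11

1. condition 'performs piercings' does not hold → requirement n/a → met
2. condition 'offers permanent makeup' does not hold → requirement n/a → met
3. sanitation citations on record 0 ≤ 4 → met
4. professional liability coverage $925,000 ≥ $700,000 → met
5. infection-control review 329 days ago vs limit 270 → not met
6. health department inspection 581 days ago vs limit 540 → not met
7. licensed body piercers 3 ≥ 2 → met
8. aftercare instruction sheet present → met
9. autoclave spore test 159 days ago vs limit 180 → met
10. condition 'serves clients under 18' holds; licensed tattoo artists 0 < 2 → not met
11. sharps-disposal audit 201 days ago vs limit 180 → not met
12. client consent form present → met
Not met: 5, 6, 10, 11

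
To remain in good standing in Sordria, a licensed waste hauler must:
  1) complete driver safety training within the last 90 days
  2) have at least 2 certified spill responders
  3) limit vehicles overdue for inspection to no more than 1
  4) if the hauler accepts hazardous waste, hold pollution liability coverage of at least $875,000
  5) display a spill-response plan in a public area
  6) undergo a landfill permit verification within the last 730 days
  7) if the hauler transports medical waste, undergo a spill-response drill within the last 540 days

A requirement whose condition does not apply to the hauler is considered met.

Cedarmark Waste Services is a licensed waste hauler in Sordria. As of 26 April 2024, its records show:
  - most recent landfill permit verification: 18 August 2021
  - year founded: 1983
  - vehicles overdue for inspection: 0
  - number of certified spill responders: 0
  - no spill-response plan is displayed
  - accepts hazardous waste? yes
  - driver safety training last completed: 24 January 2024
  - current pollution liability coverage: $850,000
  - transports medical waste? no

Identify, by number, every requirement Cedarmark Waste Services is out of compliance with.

1. driver safety training 93 days ago vs limit 90 → not met
2. certified spill responders 0 < 2 → not met
3. vehicles overdue for inspection 0 ≤ 1 → met
4. condition 'accepts hazardous waste' holds; pollution liability coverage $850,000 < $875,000 → not met
5. spill-response plan absent → not met
6. landfill permit verification 982 days ago vs limit 730 → not met
7. condition 'transports medical waste' does not hold → requirement n/a → met
Not met: 1, 2, 4, 5, 6

1, 2, 4, 5, 6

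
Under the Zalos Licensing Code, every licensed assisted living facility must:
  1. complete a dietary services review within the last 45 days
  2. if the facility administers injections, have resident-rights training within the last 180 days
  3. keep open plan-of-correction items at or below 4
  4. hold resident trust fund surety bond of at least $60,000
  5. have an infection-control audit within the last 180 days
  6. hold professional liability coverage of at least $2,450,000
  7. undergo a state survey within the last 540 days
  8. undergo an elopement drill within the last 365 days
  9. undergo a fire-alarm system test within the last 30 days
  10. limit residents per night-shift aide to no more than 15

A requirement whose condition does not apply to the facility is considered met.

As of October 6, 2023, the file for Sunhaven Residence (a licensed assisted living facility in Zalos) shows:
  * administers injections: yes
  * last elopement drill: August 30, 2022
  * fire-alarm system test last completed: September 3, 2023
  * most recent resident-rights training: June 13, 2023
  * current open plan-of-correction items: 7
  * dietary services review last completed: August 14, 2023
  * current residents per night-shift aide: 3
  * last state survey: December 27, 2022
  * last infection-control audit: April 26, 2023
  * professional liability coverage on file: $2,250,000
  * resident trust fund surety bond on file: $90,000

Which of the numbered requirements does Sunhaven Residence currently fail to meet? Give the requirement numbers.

1. dietary services review 53 days ago vs limit 45 → not met
2. condition 'administers injections' holds; resident-rights training 115 days ago vs limit 180 → met
3. open plan-of-correction items 7 > 4 → not met
4. resident trust fund surety bond $90,000 ≥ $60,000 → met
5. infection-control audit 163 days ago vs limit 180 → met
6. professional liability coverage $2,250,000 < $2,450,000 → not met
7. state survey 283 days ago vs limit 540 → met
8. elopement drill 402 days ago vs limit 365 → not met
9. fire-alarm system test 33 days ago vs limit 30 → not met
10. residents per night-shift aide 3 ≤ 15 → met
Not met: 1, 3, 6, 8, 9

1, 3, 6, 8, 9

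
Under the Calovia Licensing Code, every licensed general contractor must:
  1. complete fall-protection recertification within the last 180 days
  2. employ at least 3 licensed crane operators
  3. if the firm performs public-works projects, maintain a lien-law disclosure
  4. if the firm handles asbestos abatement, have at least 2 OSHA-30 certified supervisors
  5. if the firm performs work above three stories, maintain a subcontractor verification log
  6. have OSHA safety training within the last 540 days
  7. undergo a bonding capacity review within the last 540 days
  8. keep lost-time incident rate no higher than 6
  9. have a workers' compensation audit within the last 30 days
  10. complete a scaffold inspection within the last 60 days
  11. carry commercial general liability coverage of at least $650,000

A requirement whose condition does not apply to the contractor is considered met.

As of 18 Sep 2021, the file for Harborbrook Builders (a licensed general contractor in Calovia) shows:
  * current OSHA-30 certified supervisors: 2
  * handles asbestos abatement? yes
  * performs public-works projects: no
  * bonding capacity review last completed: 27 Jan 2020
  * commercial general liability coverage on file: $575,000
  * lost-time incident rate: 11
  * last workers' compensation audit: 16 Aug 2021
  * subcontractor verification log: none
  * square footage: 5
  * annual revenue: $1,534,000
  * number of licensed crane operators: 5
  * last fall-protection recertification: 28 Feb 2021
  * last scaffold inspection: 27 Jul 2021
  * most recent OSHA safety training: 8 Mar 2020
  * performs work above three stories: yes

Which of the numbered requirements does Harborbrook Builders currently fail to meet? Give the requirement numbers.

1, 5, 6, 7, 8, 9, 11

1. fall-protection recertification 202 days ago vs limit 180 → not met
2. licensed crane operators 5 ≥ 3 → met
3. condition 'performs public-works projects' does not hold → requirement n/a → met
4. condition 'handles asbestos abatement' holds; OSHA-30 certified supervisors 2 ≥ 2 → met
5. condition 'performs work above three stories' holds; subcontractor verification log absent → not met
6. OSHA safety training 559 days ago vs limit 540 → not met
7. bonding capacity review 600 days ago vs limit 540 → not met
8. lost-time incident rate 11 > 6 → not met
9. workers' compensation audit 33 days ago vs limit 30 → not met
10. scaffold inspection 53 days ago vs limit 60 → met
11. commercial general liability coverage $575,000 < $650,000 → not met
Not met: 1, 5, 6, 7, 8, 9, 11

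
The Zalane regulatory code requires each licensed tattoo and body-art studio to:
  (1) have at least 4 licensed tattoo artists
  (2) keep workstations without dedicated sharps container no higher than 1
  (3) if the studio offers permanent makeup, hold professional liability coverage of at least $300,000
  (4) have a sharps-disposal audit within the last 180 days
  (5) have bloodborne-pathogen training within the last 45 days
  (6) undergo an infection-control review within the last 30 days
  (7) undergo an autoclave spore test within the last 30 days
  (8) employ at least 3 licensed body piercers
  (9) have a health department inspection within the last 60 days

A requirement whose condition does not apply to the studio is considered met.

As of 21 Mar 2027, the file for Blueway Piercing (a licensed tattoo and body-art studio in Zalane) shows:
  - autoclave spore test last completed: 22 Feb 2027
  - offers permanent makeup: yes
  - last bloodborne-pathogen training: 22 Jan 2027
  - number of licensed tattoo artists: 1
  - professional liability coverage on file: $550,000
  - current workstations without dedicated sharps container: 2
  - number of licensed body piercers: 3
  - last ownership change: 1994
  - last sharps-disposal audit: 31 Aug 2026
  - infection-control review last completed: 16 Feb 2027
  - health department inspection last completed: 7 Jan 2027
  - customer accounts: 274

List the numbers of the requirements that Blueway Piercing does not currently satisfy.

1, 2, 4, 5, 6, 9

1. licensed tattoo artists 1 < 4 → not met
2. workstations without dedicated sharps container 2 > 1 → not met
3. condition 'offers permanent makeup' holds; professional liability coverage $550,000 ≥ $300,000 → met
4. sharps-disposal audit 202 days ago vs limit 180 → not met
5. bloodborne-pathogen training 58 days ago vs limit 45 → not met
6. infection-control review 33 days ago vs limit 30 → not met
7. autoclave spore test 27 days ago vs limit 30 → met
8. licensed body piercers 3 ≥ 3 → met
9. health department inspection 73 days ago vs limit 60 → not met
Not met: 1, 2, 4, 5, 6, 9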